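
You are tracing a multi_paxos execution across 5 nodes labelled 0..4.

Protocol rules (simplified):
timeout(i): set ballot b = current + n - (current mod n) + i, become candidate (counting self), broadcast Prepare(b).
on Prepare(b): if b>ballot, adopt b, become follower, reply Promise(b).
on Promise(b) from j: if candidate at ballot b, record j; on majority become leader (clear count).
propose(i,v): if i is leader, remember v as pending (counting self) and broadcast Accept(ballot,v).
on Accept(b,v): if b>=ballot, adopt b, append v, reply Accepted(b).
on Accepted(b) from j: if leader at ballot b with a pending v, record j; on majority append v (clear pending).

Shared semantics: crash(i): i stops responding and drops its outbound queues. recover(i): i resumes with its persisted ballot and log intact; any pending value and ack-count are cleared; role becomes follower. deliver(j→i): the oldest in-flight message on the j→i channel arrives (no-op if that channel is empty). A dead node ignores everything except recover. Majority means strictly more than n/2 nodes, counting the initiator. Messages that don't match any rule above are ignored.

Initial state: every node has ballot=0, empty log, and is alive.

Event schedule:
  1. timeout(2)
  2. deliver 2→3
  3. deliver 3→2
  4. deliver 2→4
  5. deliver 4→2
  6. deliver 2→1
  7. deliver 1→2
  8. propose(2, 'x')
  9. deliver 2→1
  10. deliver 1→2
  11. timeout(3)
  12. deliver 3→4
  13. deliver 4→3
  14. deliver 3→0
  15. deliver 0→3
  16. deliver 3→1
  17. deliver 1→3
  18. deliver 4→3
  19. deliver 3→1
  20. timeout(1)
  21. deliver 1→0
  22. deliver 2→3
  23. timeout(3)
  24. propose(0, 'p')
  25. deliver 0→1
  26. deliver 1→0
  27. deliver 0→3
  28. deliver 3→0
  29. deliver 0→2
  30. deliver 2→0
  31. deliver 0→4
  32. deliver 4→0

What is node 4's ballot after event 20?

13

after 1 — timeout(2): n2:cand/b7/[-]
after 2 — deliver 2→3: n3:foll/b7/[-]
after 3 — deliver 3→2: ·
after 4 — deliver 2→4: n4:foll/b7/[-]
after 5 — deliver 4→2: n2:lead/b7/[-]
after 6 — deliver 2→1: n1:foll/b7/[-]
after 7 — deliver 1→2: ·
after 8 — propose(2,'x'): ·
after 9 — deliver 2→1: n1:foll/b7/[x]
after 10 — deliver 1→2: ·
after 11 — timeout(3): n3:cand/b13/[-]
after 12 — deliver 3→4: n4:foll/b13/[-]
after 13 — deliver 4→3: ·
after 14 — deliver 3→0: n0:foll/b13/[-]
after 15 — deliver 0→3: n3:lead/b13/[-]
after 16 — deliver 3→1: n1:foll/b13/[x]
after 17 — deliver 1→3: ·
after 18 — deliver 4→3: ·
after 19 — deliver 3→1: ·
after 20 — timeout(1): n1:cand/b16/[x]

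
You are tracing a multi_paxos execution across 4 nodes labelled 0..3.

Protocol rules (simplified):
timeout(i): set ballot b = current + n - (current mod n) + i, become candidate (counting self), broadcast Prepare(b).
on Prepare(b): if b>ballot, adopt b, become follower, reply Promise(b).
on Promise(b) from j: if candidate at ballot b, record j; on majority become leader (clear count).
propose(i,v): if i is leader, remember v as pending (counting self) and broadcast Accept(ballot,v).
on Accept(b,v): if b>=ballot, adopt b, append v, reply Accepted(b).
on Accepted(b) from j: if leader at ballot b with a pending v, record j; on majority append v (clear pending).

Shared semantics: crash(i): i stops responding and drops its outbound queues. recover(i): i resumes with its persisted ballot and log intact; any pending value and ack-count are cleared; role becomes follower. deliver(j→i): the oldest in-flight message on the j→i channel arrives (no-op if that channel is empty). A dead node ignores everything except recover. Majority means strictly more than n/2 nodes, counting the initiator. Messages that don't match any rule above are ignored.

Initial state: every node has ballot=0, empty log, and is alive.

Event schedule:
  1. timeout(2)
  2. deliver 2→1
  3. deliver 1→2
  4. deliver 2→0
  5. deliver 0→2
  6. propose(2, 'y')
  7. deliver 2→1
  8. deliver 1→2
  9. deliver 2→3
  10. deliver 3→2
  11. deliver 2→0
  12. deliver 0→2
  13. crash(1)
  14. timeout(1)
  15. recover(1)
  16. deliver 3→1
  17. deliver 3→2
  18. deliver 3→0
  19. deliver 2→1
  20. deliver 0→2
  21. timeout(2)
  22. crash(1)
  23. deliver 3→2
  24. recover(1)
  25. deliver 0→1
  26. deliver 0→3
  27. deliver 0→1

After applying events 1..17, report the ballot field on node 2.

6

step 1 timeout(2): 2={cand,b=6,log=-}
step 2 deliver 2→1: 1={foll,b=6,log=-}
step 3 deliver 1→2: —
step 4 deliver 2→0: 0={foll,b=6,log=-}
step 5 deliver 0→2: 2={lead,b=6,log=-}
step 6 propose(2,'y'): —
step 7 deliver 2→1: 1={foll,b=6,log=y}
step 8 deliver 1→2: —
step 9 deliver 2→3: 3={foll,b=6,log=-}
step 10 deliver 3→2: —
step 11 deliver 2→0: 0={foll,b=6,log=y}
step 12 deliver 0→2: 2={lead,b=6,log=y}
step 13 crash(1): 1={✗foll,b=6,log=y}
step 14 timeout(1): —
step 15 recover(1): 1={foll,b=6,log=y}
step 16 deliver 3→1: —
step 17 deliver 3→2: —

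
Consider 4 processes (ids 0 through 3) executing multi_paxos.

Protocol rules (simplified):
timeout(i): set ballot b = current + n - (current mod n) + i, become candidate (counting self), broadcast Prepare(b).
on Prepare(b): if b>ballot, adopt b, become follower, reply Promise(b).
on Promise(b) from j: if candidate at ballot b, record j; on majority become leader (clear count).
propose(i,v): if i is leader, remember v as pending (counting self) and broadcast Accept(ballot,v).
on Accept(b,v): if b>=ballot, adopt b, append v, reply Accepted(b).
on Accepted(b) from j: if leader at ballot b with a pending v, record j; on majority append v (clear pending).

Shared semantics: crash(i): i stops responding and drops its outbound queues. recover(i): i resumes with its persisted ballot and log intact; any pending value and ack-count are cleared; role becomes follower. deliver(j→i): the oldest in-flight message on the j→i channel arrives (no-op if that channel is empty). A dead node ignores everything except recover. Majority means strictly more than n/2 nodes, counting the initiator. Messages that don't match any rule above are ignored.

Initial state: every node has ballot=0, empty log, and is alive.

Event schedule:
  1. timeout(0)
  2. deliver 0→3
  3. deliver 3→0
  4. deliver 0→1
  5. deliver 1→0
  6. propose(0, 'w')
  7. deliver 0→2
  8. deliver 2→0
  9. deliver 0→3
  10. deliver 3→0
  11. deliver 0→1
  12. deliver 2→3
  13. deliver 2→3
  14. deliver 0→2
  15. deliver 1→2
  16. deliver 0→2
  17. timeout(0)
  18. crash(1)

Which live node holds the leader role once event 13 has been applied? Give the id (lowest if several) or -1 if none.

0

step 1 timeout(0): 0={cand,b=4,log=-}
step 2 deliver 0→3: 3={foll,b=4,log=-}
step 3 deliver 3→0: —
step 4 deliver 0→1: 1={foll,b=4,log=-}
step 5 deliver 1→0: 0={lead,b=4,log=-}
step 6 propose(0,'w'): —
step 7 deliver 0→2: 2={foll,b=4,log=-}
step 8 deliver 2→0: —
step 9 deliver 0→3: 3={foll,b=4,log=w}
step 10 deliver 3→0: —
step 11 deliver 0→1: 1={foll,b=4,log=w}
step 12 deliver 2→3: —
step 13 deliver 2→3: —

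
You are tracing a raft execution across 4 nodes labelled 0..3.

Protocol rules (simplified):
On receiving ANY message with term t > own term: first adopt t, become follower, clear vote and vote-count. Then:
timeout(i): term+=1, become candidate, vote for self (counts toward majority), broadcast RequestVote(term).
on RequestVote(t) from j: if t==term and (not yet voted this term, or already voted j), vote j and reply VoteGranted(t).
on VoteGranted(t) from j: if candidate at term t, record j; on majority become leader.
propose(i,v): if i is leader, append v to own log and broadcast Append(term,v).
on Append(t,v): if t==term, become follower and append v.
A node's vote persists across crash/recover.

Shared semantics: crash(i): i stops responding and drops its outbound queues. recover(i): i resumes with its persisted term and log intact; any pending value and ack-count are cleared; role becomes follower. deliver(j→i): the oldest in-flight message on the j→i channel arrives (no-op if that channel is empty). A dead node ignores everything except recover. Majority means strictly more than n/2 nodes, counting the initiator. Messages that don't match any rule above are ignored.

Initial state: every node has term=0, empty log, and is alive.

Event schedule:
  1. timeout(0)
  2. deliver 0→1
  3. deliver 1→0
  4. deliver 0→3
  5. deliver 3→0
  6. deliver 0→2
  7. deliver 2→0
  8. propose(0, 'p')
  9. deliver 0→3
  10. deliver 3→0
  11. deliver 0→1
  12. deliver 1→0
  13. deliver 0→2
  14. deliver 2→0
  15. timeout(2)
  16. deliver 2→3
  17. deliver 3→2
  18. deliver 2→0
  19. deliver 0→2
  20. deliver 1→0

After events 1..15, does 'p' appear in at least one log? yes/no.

yes

step 1 timeout(0): 0={cand,t=1,log=-}
step 2 deliver 0→1: 1={foll,t=1,log=-}
step 3 deliver 1→0: —
step 4 deliver 0→3: 3={foll,t=1,log=-}
step 5 deliver 3→0: 0={lead,t=1,log=-}
step 6 deliver 0→2: 2={foll,t=1,log=-}
step 7 deliver 2→0: —
step 8 propose(0,'p'): 0={lead,t=1,log=p}
step 9 deliver 0→3: 3={foll,t=1,log=p}
step 10 deliver 3→0: —
step 11 deliver 0→1: 1={foll,t=1,log=p}
step 12 deliver 1→0: —
step 13 deliver 0→2: 2={foll,t=1,log=p}
step 14 deliver 2→0: —
step 15 timeout(2): 2={cand,t=2,log=p}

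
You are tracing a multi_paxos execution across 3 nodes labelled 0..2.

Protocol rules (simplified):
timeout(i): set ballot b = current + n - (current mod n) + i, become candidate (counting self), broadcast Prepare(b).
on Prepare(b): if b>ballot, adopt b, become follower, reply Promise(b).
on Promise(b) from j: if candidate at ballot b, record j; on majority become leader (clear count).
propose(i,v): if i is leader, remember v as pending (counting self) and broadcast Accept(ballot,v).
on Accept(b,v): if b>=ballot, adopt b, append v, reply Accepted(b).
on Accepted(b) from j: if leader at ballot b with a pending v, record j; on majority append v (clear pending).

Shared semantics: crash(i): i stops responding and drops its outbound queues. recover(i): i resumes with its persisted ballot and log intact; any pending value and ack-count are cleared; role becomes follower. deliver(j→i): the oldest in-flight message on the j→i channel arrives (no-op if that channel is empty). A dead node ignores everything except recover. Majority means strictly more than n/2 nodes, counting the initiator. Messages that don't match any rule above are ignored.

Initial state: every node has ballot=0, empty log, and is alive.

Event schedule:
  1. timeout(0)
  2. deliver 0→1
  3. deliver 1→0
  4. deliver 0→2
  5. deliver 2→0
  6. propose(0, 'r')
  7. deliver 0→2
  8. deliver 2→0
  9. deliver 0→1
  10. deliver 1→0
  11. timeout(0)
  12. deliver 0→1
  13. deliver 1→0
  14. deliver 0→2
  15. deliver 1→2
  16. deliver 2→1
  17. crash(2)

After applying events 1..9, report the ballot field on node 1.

3

[1] timeout(0) → N0(cand b3 [-])
[2] deliver 0→1 → N1(foll b3 [-])
[3] deliver 1→0 → N0(lead b3 [-])
[4] deliver 0→2 → N2(foll b3 [-])
[5] deliver 2→0 → ∅
[6] propose(0,'r') → ∅
[7] deliver 0→2 → N2(foll b3 [r])
[8] deliver 2→0 → N0(lead b3 [r])
[9] deliver 0→1 → N1(foll b3 [r])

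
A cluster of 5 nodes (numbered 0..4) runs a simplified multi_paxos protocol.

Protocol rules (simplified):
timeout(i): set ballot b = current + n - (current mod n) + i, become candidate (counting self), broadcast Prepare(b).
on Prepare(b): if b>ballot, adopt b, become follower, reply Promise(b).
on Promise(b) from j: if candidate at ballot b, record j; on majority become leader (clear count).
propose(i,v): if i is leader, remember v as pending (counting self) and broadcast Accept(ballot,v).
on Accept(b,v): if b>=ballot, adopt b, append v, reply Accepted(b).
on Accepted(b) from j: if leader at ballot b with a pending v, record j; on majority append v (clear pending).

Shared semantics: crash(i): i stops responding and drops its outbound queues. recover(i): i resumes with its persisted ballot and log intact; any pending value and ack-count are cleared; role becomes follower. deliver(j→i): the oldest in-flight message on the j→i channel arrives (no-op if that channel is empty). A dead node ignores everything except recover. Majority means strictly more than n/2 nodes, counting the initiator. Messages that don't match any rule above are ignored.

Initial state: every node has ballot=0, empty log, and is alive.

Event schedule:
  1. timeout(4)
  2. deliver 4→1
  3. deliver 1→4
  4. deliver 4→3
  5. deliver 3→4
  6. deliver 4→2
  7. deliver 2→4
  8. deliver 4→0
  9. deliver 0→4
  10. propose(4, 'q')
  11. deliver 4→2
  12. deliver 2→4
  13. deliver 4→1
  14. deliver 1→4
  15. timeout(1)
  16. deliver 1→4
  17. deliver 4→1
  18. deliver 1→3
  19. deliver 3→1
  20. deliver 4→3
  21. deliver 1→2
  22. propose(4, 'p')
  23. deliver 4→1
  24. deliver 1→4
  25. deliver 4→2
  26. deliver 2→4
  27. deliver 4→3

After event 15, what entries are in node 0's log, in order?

after 1 — timeout(4): n4:cand/b9/[-]
after 2 — deliver 4→1: n1:foll/b9/[-]
after 3 — deliver 1→4: ·
after 4 — deliver 4→3: n3:foll/b9/[-]
after 5 — deliver 3→4: n4:lead/b9/[-]
after 6 — deliver 4→2: n2:foll/b9/[-]
after 7 — deliver 2→4: ·
after 8 — deliver 4→0: n0:foll/b9/[-]
after 9 — deliver 0→4: ·
after 10 — propose(4,'q'): ·
after 11 — deliver 4→2: n2:foll/b9/[q]
after 12 — deliver 2→4: ·
after 13 — deliver 4→1: n1:foll/b9/[q]
after 14 — deliver 1→4: n4:lead/b9/[q]
after 15 — timeout(1): n1:cand/b11/[q]

empty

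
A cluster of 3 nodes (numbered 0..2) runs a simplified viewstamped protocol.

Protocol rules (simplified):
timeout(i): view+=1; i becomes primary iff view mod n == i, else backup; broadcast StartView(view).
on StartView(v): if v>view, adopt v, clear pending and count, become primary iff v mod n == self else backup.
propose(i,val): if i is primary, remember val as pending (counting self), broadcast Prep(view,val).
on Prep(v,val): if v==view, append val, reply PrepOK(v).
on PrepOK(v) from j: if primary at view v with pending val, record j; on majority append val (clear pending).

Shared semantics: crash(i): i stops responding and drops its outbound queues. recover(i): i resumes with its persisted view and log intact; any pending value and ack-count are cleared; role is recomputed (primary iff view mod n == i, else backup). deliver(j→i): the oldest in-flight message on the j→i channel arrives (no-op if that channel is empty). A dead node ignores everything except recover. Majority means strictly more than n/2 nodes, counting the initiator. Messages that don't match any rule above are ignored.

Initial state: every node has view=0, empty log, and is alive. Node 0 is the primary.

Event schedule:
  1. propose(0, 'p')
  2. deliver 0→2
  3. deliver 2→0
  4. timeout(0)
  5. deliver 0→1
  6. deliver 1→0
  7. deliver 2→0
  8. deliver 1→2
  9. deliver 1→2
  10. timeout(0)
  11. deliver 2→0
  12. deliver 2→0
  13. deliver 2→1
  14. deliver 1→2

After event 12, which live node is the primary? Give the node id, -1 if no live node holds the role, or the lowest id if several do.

after 1 — propose(0,'p'): ·
after 2 — deliver 0→2: n2:back/v0/[p]
after 3 — deliver 2→0: n0:prim/v0/[p]
after 4 — timeout(0): n0:back/v1/[p]
after 5 — deliver 0→1: n1:back/v0/[p]
after 6 — deliver 1→0: ·
after 7 — deliver 2→0: ·
after 8 — deliver 1→2: ·
after 9 — deliver 1→2: ·
after 10 — timeout(0): n0:back/v2/[p]
after 11 — deliver 2→0: ·
after 12 — deliver 2→0: ·

-1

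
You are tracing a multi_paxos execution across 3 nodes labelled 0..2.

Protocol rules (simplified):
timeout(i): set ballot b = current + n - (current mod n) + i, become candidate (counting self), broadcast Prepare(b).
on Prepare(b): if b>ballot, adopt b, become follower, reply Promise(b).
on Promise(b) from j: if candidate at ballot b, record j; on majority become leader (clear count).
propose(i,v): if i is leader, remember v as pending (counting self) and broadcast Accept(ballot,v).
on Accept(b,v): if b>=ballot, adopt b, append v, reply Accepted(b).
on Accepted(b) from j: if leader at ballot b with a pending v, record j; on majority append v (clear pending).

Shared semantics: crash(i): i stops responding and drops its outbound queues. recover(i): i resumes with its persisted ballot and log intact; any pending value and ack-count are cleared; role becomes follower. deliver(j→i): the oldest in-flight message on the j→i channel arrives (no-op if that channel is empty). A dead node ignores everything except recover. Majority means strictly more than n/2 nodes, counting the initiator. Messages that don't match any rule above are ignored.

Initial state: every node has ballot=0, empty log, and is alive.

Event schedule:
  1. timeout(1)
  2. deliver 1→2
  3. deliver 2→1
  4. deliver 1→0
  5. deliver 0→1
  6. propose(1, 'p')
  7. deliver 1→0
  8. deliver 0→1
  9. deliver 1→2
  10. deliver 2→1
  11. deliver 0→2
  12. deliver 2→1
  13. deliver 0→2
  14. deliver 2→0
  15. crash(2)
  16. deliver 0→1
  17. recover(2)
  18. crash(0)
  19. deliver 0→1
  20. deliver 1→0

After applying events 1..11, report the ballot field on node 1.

[1] timeout(1) → N1(cand b4 [-])
[2] deliver 1→2 → N2(foll b4 [-])
[3] deliver 2→1 → N1(lead b4 [-])
[4] deliver 1→0 → N0(foll b4 [-])
[5] deliver 0→1 → ∅
[6] propose(1,'p') → ∅
[7] deliver 1→0 → N0(foll b4 [p])
[8] deliver 0→1 → N1(lead b4 [p])
[9] deliver 1→2 → N2(foll b4 [p])
[10] deliver 2→1 → ∅
[11] deliver 0→2 → ∅

4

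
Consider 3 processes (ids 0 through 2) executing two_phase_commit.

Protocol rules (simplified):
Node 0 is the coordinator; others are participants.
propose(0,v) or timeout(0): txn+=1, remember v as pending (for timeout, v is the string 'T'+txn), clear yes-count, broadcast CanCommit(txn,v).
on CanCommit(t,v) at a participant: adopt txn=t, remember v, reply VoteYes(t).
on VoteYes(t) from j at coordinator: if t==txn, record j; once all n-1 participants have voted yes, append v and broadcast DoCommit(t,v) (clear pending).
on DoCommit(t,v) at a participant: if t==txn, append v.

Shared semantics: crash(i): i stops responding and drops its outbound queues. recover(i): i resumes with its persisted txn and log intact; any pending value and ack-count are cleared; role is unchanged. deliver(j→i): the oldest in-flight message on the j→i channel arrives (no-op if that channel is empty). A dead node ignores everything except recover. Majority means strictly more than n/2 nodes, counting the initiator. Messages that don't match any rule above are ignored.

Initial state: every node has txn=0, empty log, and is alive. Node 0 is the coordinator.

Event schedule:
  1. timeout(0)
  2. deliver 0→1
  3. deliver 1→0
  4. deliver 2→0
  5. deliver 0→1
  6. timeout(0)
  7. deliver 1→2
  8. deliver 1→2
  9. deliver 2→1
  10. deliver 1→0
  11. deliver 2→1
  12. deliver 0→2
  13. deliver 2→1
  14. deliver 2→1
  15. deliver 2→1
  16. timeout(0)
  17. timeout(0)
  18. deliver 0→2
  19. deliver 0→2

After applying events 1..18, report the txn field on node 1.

[1] timeout(0) → N0(coor t1 [-])
[2] deliver 0→1 → N1(part t1 [-])
[3] deliver 1→0 → ∅
[4] deliver 2→0 → ∅
[5] deliver 0→1 → ∅
[6] timeout(0) → N0(coor t2 [-])
[7] deliver 1→2 → ∅
[8] deliver 1→2 → ∅
[9] deliver 2→1 → ∅
[10] deliver 1→0 → ∅
[11] deliver 2→1 → ∅
[12] deliver 0→2 → N2(part t1 [-])
[13] deliver 2→1 → ∅
[14] deliver 2→1 → ∅
[15] deliver 2→1 → ∅
[16] timeout(0) → N0(coor t3 [-])
[17] timeout(0) → N0(coor t4 [-])
[18] deliver 0→2 → N2(part t2 [-])

1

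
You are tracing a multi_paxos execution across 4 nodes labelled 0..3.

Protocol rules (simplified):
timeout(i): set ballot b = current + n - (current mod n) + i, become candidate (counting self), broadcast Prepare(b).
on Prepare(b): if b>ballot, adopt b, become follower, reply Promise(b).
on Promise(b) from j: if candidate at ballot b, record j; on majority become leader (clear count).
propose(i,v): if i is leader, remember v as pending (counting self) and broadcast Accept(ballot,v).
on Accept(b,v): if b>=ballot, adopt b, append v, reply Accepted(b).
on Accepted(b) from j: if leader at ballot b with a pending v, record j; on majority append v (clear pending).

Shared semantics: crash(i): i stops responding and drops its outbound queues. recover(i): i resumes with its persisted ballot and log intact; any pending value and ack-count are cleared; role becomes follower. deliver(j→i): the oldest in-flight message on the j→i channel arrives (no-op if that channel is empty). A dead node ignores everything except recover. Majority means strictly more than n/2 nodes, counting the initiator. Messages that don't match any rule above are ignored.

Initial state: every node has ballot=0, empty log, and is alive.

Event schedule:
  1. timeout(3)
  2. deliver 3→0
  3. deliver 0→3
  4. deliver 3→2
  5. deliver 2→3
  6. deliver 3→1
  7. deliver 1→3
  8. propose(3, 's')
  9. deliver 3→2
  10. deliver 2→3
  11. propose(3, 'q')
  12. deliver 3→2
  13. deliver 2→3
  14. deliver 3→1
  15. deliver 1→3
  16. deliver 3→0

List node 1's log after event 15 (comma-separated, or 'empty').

s

[1] timeout(3) → N3(cand b7 [-])
[2] deliver 3→0 → N0(foll b7 [-])
[3] deliver 0→3 → ∅
[4] deliver 3→2 → N2(foll b7 [-])
[5] deliver 2→3 → N3(lead b7 [-])
[6] deliver 3→1 → N1(foll b7 [-])
[7] deliver 1→3 → ∅
[8] propose(3,'s') → ∅
[9] deliver 3→2 → N2(foll b7 [s])
[10] deliver 2→3 → ∅
[11] propose(3,'q') → ∅
[12] deliver 3→2 → N2(foll b7 [s,q])
[13] deliver 2→3 → ∅
[14] deliver 3→1 → N1(foll b7 [s])
[15] deliver 1→3 → N3(lead b7 [q])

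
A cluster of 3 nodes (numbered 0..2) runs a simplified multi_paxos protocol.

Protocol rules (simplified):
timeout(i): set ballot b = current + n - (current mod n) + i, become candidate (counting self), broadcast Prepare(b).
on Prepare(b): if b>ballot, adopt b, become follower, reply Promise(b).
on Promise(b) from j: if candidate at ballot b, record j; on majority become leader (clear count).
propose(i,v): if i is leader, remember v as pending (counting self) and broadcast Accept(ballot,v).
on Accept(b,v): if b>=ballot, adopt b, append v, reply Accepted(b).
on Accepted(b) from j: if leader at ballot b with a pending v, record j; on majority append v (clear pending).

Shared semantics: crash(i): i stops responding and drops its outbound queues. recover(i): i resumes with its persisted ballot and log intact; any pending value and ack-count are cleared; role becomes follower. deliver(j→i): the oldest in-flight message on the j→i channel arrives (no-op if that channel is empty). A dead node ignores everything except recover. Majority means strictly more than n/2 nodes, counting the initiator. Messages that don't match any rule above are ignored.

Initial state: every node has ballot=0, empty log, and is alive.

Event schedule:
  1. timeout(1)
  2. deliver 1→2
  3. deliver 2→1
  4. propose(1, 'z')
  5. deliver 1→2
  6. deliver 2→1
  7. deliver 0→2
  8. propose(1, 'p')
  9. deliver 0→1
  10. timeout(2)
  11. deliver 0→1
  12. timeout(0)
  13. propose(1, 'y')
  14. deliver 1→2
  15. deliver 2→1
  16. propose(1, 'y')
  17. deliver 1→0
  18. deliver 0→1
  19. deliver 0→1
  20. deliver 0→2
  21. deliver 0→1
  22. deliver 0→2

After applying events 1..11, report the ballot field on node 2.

e1 timeout(1): 1[cand,b=4,-]
e2 deliver 1→2: 2[foll,b=4,-]
e3 deliver 2→1: 1[lead,b=4,-]
e4 propose(1,'z'): ·
e5 deliver 1→2: 2[foll,b=4,z]
e6 deliver 2→1: 1[lead,b=4,z]
e7 deliver 0→2: ·
e8 propose(1,'p'): ·
e9 deliver 0→1: ·
e10 timeout(2): 2[cand,b=8,z]
e11 deliver 0→1: ·

8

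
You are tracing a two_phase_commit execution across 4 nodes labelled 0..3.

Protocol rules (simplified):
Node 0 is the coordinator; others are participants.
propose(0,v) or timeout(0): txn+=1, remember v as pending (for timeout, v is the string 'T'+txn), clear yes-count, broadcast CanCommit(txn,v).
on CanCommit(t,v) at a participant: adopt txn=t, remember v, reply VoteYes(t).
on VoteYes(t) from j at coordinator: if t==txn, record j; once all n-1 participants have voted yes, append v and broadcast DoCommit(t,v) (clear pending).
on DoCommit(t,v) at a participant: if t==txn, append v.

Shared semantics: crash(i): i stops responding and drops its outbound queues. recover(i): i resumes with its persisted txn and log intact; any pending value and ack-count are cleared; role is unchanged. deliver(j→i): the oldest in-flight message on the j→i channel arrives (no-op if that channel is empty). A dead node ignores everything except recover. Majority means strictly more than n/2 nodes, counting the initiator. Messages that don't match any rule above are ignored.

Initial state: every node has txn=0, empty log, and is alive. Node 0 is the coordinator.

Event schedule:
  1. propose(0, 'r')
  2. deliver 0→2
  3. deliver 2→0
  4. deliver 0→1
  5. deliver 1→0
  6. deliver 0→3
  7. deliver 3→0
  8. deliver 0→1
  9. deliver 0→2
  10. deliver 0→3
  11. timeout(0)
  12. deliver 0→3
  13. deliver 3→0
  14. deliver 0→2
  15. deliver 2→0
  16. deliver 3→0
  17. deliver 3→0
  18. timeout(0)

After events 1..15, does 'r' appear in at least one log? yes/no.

after 1 — propose(0,'r'): n0:coor/t1/[-]
after 2 — deliver 0→2: n2:part/t1/[-]
after 3 — deliver 2→0: ·
after 4 — deliver 0→1: n1:part/t1/[-]
after 5 — deliver 1→0: ·
after 6 — deliver 0→3: n3:part/t1/[-]
after 7 — deliver 3→0: n0:coor/t1/[r]
after 8 — deliver 0→1: n1:part/t1/[r]
after 9 — deliver 0→2: n2:part/t1/[r]
after 10 — deliver 0→3: n3:part/t1/[r]
after 11 — timeout(0): n0:coor/t2/[r]
after 12 — deliver 0→3: n3:part/t2/[r]
after 13 — deliver 3→0: ·
after 14 — deliver 0→2: n2:part/t2/[r]
after 15 — deliver 2→0: ·

yes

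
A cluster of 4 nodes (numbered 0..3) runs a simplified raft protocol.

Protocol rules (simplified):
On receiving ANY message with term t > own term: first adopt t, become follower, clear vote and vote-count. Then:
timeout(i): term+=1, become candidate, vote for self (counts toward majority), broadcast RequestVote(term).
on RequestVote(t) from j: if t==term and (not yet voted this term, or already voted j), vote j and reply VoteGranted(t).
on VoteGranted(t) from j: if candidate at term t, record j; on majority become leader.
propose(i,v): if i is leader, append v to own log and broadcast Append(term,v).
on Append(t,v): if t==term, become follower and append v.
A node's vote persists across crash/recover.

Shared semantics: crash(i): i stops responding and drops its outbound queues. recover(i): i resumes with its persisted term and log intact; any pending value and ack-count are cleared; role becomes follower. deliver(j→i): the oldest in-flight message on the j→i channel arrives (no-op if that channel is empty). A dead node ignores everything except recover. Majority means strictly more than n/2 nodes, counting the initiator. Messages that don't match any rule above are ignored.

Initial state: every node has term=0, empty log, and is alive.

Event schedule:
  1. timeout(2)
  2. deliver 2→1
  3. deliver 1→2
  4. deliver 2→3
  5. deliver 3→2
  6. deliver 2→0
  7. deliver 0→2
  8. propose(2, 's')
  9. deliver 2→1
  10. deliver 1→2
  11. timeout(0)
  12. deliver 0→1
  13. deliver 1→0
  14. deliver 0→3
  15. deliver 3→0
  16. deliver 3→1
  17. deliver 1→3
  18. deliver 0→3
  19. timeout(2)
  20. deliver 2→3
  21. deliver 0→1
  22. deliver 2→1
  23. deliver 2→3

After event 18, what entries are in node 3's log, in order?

after 1 — timeout(2): n2:cand/t1/[-]
after 2 — deliver 2→1: n1:foll/t1/[-]
after 3 — deliver 1→2: ·
after 4 — deliver 2→3: n3:foll/t1/[-]
after 5 — deliver 3→2: n2:lead/t1/[-]
after 6 — deliver 2→0: n0:foll/t1/[-]
after 7 — deliver 0→2: ·
after 8 — propose(2,'s'): n2:lead/t1/[s]
after 9 — deliver 2→1: n1:foll/t1/[s]
after 10 — deliver 1→2: ·
after 11 — timeout(0): n0:cand/t2/[-]
after 12 — deliver 0→1: n1:foll/t2/[s]
after 13 — deliver 1→0: ·
after 14 — deliver 0→3: n3:foll/t2/[-]
after 15 — deliver 3→0: n0:lead/t2/[-]
after 16 — deliver 3→1: ·
after 17 — deliver 1→3: ·
after 18 — deliver 0→3: ·

empty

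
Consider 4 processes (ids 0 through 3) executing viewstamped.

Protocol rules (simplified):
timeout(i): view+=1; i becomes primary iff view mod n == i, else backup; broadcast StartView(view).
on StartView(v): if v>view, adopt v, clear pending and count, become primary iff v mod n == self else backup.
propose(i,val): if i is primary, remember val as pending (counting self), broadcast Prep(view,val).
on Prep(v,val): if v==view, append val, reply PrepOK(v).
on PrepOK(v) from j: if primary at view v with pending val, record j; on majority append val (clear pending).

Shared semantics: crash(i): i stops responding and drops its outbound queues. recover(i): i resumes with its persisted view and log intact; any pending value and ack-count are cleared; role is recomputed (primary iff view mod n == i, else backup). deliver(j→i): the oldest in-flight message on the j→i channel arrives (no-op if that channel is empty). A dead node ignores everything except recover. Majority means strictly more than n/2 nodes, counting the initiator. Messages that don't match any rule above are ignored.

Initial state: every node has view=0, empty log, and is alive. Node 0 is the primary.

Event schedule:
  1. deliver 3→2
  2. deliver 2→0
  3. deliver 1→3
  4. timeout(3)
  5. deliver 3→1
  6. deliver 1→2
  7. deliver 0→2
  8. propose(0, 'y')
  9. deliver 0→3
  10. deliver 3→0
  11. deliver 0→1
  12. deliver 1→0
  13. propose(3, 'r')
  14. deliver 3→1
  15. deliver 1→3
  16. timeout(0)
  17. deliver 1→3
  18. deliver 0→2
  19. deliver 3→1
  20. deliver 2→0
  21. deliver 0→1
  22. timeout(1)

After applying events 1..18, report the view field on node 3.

1

1. deliver 3→2:  nop
2. deliver 2→0:  nop
3. deliver 1→3:  nop
4. timeout(3):  <3:back v1 ->
5. deliver 3→1:  <1:prim v1 ->
6. deliver 1→2:  nop
7. deliver 0→2:  nop
8. propose(0,'y'):  nop
9. deliver 0→3:  nop
10. deliver 3→0:  <0:back v1 ->
11. deliver 0→1:  nop
12. deliver 1→0:  nop
13. propose(3,'r'):  nop
14. deliver 3→1:  nop
15. deliver 1→3:  nop
16. timeout(0):  <0:back v2 ->
17. deliver 1→3:  nop
18. deliver 0→2:  <2:back v0 y>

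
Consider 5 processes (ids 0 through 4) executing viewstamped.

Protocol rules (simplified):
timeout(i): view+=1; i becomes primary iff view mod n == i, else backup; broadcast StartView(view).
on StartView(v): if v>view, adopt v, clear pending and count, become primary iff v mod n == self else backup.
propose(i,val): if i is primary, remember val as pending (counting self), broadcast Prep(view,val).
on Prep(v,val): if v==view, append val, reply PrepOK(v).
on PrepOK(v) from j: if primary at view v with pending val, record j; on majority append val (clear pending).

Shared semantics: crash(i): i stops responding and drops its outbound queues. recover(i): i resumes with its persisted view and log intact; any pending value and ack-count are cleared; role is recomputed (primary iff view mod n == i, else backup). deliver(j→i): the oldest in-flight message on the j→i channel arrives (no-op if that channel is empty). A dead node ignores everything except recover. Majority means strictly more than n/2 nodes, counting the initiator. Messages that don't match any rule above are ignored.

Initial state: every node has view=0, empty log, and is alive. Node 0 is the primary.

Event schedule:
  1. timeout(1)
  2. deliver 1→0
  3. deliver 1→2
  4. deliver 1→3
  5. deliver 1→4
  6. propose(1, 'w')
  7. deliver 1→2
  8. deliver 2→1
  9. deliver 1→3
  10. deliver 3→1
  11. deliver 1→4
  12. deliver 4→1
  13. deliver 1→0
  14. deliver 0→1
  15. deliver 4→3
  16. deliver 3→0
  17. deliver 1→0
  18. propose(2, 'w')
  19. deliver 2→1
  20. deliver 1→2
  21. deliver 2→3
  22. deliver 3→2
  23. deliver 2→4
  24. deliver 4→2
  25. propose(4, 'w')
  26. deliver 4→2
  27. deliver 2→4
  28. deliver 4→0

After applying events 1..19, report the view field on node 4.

1

1. timeout(1):  <1:prim v1 ->
2. deliver 1→0:  <0:back v1 ->
3. deliver 1→2:  <2:back v1 ->
4. deliver 1→3:  <3:back v1 ->
5. deliver 1→4:  <4:back v1 ->
6. propose(1,'w'):  nop
7. deliver 1→2:  <2:back v1 w>
8. deliver 2→1:  nop
9. deliver 1→3:  <3:back v1 w>
10. deliver 3→1:  <1:prim v1 w>
11. deliver 1→4:  <4:back v1 w>
12. deliver 4→1:  nop
13. deliver 1→0:  <0:back v1 w>
14. deliver 0→1:  nop
15. deliver 4→3:  nop
16. deliver 3→0:  nop
17. deliver 1→0:  nop
18. propose(2,'w'):  nop
19. deliver 2→1:  nop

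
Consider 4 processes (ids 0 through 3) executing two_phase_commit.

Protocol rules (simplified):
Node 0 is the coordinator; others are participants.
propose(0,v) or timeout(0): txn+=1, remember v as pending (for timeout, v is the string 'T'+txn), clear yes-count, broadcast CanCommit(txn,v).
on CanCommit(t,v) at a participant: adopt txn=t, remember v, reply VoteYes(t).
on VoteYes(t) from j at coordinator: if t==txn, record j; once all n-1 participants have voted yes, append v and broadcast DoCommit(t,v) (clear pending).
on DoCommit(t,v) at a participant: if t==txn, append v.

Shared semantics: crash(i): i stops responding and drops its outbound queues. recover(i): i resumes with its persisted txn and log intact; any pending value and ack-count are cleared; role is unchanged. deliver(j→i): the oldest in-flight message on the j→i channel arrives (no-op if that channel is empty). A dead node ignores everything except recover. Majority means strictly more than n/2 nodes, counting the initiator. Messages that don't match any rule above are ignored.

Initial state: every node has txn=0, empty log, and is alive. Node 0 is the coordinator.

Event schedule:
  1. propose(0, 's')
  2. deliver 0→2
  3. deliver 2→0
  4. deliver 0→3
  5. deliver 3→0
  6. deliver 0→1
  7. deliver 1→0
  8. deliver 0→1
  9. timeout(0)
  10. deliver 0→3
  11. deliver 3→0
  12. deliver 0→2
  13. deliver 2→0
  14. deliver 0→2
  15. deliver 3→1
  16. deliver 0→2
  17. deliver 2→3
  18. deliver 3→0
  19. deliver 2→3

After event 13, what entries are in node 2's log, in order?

e1 propose(0,'s'): 0[coor,t=1,-]
e2 deliver 0→2: 2[part,t=1,-]
e3 deliver 2→0: ·
e4 deliver 0→3: 3[part,t=1,-]
e5 deliver 3→0: ·
e6 deliver 0→1: 1[part,t=1,-]
e7 deliver 1→0: 0[coor,t=1,s]
e8 deliver 0→1: 1[part,t=1,s]
e9 timeout(0): 0[coor,t=2,s]
e10 deliver 0→3: 3[part,t=1,s]
e11 deliver 3→0: ·
e12 deliver 0→2: 2[part,t=1,s]
e13 deliver 2→0: ·

s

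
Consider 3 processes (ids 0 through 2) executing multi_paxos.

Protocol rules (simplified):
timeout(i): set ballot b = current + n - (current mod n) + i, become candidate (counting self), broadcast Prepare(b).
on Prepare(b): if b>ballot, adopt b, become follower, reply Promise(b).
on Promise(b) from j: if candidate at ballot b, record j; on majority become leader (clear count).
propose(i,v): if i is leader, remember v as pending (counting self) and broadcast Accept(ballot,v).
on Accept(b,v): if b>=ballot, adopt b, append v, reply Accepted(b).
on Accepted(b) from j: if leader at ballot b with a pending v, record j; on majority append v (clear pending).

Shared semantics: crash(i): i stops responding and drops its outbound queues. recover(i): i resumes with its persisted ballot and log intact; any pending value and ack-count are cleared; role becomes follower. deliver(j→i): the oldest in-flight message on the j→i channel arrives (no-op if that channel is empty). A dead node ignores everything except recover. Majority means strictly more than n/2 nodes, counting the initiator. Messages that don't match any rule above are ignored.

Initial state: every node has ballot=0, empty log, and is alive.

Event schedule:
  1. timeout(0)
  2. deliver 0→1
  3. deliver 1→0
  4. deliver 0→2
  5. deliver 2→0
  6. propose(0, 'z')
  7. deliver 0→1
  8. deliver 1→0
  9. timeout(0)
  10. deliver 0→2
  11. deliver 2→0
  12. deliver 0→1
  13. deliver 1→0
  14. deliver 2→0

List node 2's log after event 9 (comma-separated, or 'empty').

step 1 timeout(0): 0={cand,b=3,log=-}
step 2 deliver 0→1: 1={foll,b=3,log=-}
step 3 deliver 1→0: 0={lead,b=3,log=-}
step 4 deliver 0→2: 2={foll,b=3,log=-}
step 5 deliver 2→0: —
step 6 propose(0,'z'): —
step 7 deliver 0→1: 1={foll,b=3,log=z}
step 8 deliver 1→0: 0={lead,b=3,log=z}
step 9 timeout(0): 0={cand,b=6,log=z}

empty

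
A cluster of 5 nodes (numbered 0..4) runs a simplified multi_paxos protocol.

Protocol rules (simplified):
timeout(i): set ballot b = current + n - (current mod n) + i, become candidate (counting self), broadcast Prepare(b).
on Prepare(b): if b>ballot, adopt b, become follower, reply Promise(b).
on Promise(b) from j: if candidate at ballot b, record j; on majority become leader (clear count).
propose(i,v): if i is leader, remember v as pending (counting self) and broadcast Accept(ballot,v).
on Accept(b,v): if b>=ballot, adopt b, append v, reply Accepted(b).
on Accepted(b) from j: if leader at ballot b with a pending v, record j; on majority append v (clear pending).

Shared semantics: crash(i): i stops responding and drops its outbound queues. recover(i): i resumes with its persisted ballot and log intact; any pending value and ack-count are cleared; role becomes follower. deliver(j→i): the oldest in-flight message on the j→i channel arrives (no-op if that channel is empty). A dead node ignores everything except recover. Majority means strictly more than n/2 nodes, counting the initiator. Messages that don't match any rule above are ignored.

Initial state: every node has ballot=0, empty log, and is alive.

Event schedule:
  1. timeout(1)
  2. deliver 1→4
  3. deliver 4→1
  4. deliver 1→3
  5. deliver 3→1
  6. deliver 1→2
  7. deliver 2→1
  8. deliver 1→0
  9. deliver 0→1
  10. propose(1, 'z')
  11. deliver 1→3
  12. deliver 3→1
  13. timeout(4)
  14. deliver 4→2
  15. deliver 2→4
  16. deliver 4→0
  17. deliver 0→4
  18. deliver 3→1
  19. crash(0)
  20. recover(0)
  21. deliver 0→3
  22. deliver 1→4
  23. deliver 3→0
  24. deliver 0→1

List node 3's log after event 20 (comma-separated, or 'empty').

z

1. timeout(1):  <1:cand b6 ->
2. deliver 1→4:  <4:foll b6 ->
3. deliver 4→1:  nop
4. deliver 1→3:  <3:foll b6 ->
5. deliver 3→1:  <1:lead b6 ->
6. deliver 1→2:  <2:foll b6 ->
7. deliver 2→1:  nop
8. deliver 1→0:  <0:foll b6 ->
9. deliver 0→1:  nop
10. propose(1,'z'):  nop
11. deliver 1→3:  <3:foll b6 z>
12. deliver 3→1:  nop
13. timeout(4):  <4:cand b14 ->
14. deliver 4→2:  <2:foll b14 ->
15. deliver 2→4:  nop
16. deliver 4→0:  <0:foll b14 ->
17. deliver 0→4:  <4:lead b14 ->
18. deliver 3→1:  nop
19. crash(0):  <0:✗foll b14 ->
20. recover(0):  <0:foll b14 ->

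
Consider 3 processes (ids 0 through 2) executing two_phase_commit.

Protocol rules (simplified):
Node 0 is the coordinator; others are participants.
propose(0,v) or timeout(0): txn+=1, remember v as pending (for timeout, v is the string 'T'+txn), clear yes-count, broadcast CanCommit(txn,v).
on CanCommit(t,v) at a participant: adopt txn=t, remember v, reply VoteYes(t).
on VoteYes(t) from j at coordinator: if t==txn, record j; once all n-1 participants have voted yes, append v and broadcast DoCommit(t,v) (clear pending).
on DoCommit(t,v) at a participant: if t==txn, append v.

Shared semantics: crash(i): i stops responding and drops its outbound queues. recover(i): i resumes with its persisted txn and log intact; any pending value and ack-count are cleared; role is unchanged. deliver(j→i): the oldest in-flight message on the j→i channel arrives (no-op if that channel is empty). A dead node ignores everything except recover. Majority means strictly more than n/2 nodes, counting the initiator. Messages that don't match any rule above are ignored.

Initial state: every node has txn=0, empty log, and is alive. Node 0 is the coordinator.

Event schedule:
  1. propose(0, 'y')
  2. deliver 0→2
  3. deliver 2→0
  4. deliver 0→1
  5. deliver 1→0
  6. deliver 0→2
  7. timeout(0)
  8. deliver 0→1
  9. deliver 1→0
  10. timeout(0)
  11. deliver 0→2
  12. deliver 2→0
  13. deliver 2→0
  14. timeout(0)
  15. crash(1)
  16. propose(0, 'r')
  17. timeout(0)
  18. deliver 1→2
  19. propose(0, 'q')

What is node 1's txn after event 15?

1

step 1 propose(0,'y'): 0={coor,t=1,log=-}
step 2 deliver 0→2: 2={part,t=1,log=-}
step 3 deliver 2→0: —
step 4 deliver 0→1: 1={part,t=1,log=-}
step 5 deliver 1→0: 0={coor,t=1,log=y}
step 6 deliver 0→2: 2={part,t=1,log=y}
step 7 timeout(0): 0={coor,t=2,log=y}
step 8 deliver 0→1: 1={part,t=1,log=y}
step 9 deliver 1→0: —
step 10 timeout(0): 0={coor,t=3,log=y}
step 11 deliver 0→2: 2={part,t=2,log=y}
step 12 deliver 2→0: —
step 13 deliver 2→0: —
step 14 timeout(0): 0={coor,t=4,log=y}
step 15 crash(1): 1={✗part,t=1,log=y}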